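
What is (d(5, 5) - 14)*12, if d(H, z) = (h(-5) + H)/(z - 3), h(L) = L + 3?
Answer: -150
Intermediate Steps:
h(L) = 3 + L
d(H, z) = (-2 + H)/(-3 + z) (d(H, z) = ((3 - 5) + H)/(z - 3) = (-2 + H)/(-3 + z))
(d(5, 5) - 14)*12 = ((-2 + 5)/(-3 + 5) - 14)*12 = (3/2 - 14)*12 = -25/2*12 = -150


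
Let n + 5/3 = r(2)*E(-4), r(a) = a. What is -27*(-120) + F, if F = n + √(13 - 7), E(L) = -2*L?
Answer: 9763/3 + √6 ≈ 3256.8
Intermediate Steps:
n = 43/3 (n = -5/3 + 2*(-2*(-4)) = -5/3 + 2*8 = -5/3 + 16 = 43/3 ≈ 14.333)
F = 43/3 + √6 (F = 43/3 + √(13 - 7) = 43/3 + √6 ≈ 16.783)
-27*(-120) + F = -27*(-120) + (43/3 + √6) = 3240 + (43/3 + √6) = 9763/3 + √6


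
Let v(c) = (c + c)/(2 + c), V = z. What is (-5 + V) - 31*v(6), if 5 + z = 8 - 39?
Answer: -175/2 ≈ -87.500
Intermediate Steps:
z = -36 (z = -5 + (8 - 39) = -5 - 31 = -36)
V = -36
v(c) = 2*c/(2 + c) (v(c) = (2*c)/(2 + c) = 2*c/(2 + c))
(-5 + V) - 31*v(6) = (-5 - 36) - 62*6/(2 + 6) = -41 - 62*6/8 = -41 - 31*3/2 = -41 - 93/2 = -175/2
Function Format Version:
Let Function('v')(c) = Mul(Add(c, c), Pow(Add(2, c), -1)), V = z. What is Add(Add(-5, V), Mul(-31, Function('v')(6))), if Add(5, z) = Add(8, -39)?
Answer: Rational(-175, 2) ≈ -87.500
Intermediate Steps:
z = -36 (z = Add(-5, Add(8, -39)) = Add(-5, -31) = -36)
V = -36
Function('v')(c) = Mul(2, c, Pow(Add(2, c), -1)) (Function('v')(c) = Mul(Mul(2, c), Pow(Add(2, c), -1)) = Mul(2, c, Pow(Add(2, c), -1)))
Add(Add(-5, V), Mul(-31, Function('v')(6))) = Add(Add(-5, -36), Mul(-31, Mul(2, 6, Pow(Add(2, 6), -1)))) = Add(-41, Mul(-31, Mul(2, 6, Pow(8, -1)))) = Add(-41, Mul(-31, Mul(2, 6, Rational(1, 8)))) = Add(-41, Mul(-31, Rational(3, 2))) = Add(-41, Rational(-93, 2)) = Rational(-175, 2)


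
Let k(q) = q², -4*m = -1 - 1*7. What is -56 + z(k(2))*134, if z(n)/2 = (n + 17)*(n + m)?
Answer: 33712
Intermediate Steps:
m = 2 (m = -(-1 - 1*7)/4 = -(-1 - 7)/4 = -¼*(-8) = 2)
z(n) = 2*(2 + n)*(17 + n) (z(n) = 2*((n + 17)*(n + 2)) = 2*((17 + n)*(2 + n)) = 2*((2 + n)*(17 + n)) = 2*(2 + n)*(17 + n))
-56 + z(k(2))*134 = -56 + (68 + 2*(2²)² + 38*2²)*134 = -56 + (68 + 2*4² + 38*4)*134 = -56 + (68 + 2*16 + 152)*134 = -56 + (68 + 32 + 152)*134 = -56 + 252*134 = -56 + 33768 = 33712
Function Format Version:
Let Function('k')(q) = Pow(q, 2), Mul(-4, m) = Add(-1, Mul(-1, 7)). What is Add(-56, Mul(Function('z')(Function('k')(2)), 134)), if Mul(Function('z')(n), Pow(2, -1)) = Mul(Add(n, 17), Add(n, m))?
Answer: 33712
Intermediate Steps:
m = 2 (m = Mul(Rational(-1, 4), Add(-1, Mul(-1, 7))) = Mul(Rational(-1, 4), Add(-1, -7)) = Mul(Rational(-1, 4), -8) = 2)
Function('z')(n) = Mul(2, Add(2, n), Add(17, n)) (Function('z')(n) = Mul(2, Mul(Add(n, 17), Add(n, 2))) = Mul(2, Mul(Add(17, n), Add(2, n))) = Mul(2, Mul(Add(2, n), Add(17, n))) = Mul(2, Add(2, n), Add(17, n)))
Add(-56, Mul(Function('z')(Function('k')(2)), 134)) = Add(-56, Mul(Add(68, Mul(2, Pow(Pow(2, 2), 2)), Mul(38, Pow(2, 2))), 134)) = Add(-56, Mul(Add(68, Mul(2, Pow(4, 2)), Mul(38, 4)), 134)) = Add(-56, Mul(Add(68, Mul(2, 16), 152), 134)) = Add(-56, Mul(Add(68, 32, 152), 134)) = Add(-56, Mul(252, 134)) = Add(-56, 33768) = 33712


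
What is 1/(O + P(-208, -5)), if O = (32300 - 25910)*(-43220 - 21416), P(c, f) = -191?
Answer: -1/413024231 ≈ -2.4212e-9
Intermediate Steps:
O = -413024040 (O = 6390*(-64636) = -413024040)
1/(O + P(-208, -5)) = 1/(-413024040 - 191) = 1/(-413024231) = -1/413024231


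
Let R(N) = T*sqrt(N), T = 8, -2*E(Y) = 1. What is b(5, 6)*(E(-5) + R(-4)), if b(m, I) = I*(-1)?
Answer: 3 - 96*I ≈ 3.0 - 96.0*I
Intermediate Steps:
b(m, I) = -I
E(Y) = -1/2 (E(Y) = -1/2*1 = -1/2)
R(N) = 8*sqrt(N)
b(5, 6)*(E(-5) + R(-4)) = (-1*6)*(-1/2 + 8*sqrt(-4)) = -6*(-1/2 + 8*(2*I)) = -6*(-1/2 + 16*I) = 3 - 96*I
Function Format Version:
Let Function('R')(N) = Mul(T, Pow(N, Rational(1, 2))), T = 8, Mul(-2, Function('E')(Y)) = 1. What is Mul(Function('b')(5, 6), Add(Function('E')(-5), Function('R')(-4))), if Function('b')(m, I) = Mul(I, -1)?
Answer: Add(3, Mul(-96, I)) ≈ Add(3.0000, Mul(-96.000, I))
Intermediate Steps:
Function('b')(m, I) = Mul(-1, I)
Function('E')(Y) = Rational(-1, 2) (Function('E')(Y) = Mul(Rational(-1, 2), 1) = Rational(-1, 2))
Function('R')(N) = Mul(8, Pow(N, Rational(1, 2)))
Mul(Function('b')(5, 6), Add(Function('E')(-5), Function('R')(-4))) = Mul(Mul(-1, 6), Add(Rational(-1, 2), Mul(8, Pow(-4, Rational(1, 2))))) = Mul(-6, Add(Rational(-1, 2), Mul(8, Mul(2, I)))) = Mul(-6, Add(Rational(-1, 2), Mul(16, I))) = Add(3, Mul(-96, I))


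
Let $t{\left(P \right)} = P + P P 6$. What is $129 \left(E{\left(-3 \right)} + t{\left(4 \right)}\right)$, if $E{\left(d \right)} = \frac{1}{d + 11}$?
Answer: $\frac{103329}{8} \approx 12916.0$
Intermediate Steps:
$E{\left(d \right)} = \frac{1}{11 + d}$
$t{\left(P \right)} = P + 6 P^{2}$ ($t{\left(P \right)} = P + P^{2} \cdot 6 = P + 6 P^{2}$)
$129 \left(E{\left(-3 \right)} + t{\left(4 \right)}\right) = 129 \left(\frac{1}{11 - 3} + 4 \left(1 + 6 \cdot 4\right)\right) = 129 \left(\frac{1}{8} + 4 \left(1 + 24\right)\right) = 129 \left(\frac{1}{8} + 4 \cdot 25\right) = 129 \left(\frac{1}{8} + 100\right) = 129 \cdot \frac{801}{8} = \frac{103329}{8}$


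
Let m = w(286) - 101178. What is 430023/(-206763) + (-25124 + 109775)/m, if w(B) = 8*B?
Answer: -689973209/235020610 ≈ -2.9358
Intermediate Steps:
m = -98890 (m = 8*286 - 101178 = 2288 - 101178 = -98890)
430023/(-206763) + (-25124 + 109775)/m = 430023/(-206763) + (-25124 + 109775)/(-98890) = 430023*(-1/206763) + 84651*(-1/98890) = -143341/68921 - 2919/3410 = -689973209/235020610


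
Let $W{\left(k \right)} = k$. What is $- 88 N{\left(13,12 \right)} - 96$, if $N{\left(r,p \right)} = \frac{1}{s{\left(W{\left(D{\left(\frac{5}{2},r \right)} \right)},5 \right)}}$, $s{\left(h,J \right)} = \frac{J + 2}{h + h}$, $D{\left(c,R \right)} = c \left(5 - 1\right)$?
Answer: $- \frac{2432}{7} \approx -347.43$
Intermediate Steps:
$D{\left(c,R \right)} = 4 c$ ($D{\left(c,R \right)} = c 4 = 4 c$)
$s{\left(h,J \right)} = \frac{2 + J}{2 h}$
$N{\left(r,p \right)} = \frac{20}{7}$ ($N{\left(r,p \right)} = \frac{1}{\frac{1}{2} \frac{1}{4 \cdot \frac{5}{2}} \left(2 + 5\right)} = \frac{1}{\frac{1}{2} \frac{1}{4 \cdot 5 \cdot \frac{1}{2}} \cdot 7} = \frac{1}{\frac{1}{2} \frac{1}{4 \cdot \frac{5}{2}} \cdot 7} = \frac{1}{\frac{1}{2} \cdot \frac{1}{10} \cdot 7} = \frac{1}{\frac{7}{20}} = \frac{20}{7}$)
$- 88 N{\left(13,12 \right)} - 96 = \left(-88\right) \frac{20}{7} - 96 = - \frac{1760}{7} - 96 = - \frac{2432}{7}$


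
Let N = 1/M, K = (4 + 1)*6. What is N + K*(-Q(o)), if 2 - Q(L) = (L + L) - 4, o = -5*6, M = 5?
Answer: -9899/5 ≈ -1979.8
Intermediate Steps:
K = 30 (K = 5*6 = 30)
o = -30
Q(L) = 6 - 2*L (Q(L) = 2 - ((L + L) - 4) = 2 - (2*L - 4) = 2 - (-4 + 2*L) = 2 + (4 - 2*L) = 6 - 2*L)
N = 1/5 ≈ 0.20000
N + K*(-Q(o)) = 1/5 + 30*(-(6 - 2*(-30))) = 1/5 + 30*(-(6 + 60)) = 1/5 + 30*(-1*66) = 1/5 + 30*(-66) = 1/5 - 1980 = -9899/5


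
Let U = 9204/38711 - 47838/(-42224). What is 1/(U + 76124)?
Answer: 116752376/8887817905375 ≈ 1.3136e-5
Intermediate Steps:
U = 160034751/116752376 (U = 9204*(1/38711) - 47838*(-1/42224) = 9204/38711 + 3417/3016 = 160034751/116752376 ≈ 1.3707)
1/(U + 76124) = 1/(160034751/116752376 + 76124) = 1/(8887817905375/116752376) = 116752376/8887817905375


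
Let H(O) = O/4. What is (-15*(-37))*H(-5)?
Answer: -2775/4 ≈ -693.75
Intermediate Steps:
H(O) = O/4 (H(O) = O*(¼) = O/4)
(-15*(-37))*H(-5) = (-15*(-37))*((¼)*(-5)) = 555*(-5/4) = -2775/4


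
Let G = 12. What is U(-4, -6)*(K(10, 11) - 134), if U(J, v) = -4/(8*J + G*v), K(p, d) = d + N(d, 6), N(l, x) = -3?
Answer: -63/13 ≈ -4.8462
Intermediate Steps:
K(p, d) = -3 + d (K(p, d) = d - 3 = -3 + d)
U(J, v) = -4/(8*J + 12*v)
U(-4, -6)*(K(10, 11) - 134) = (-1/(2*(-4) + 3*(-6)))*((-3 + 11) - 134) = (-1/(-8 - 18))*(8 - 134) = -1/(-26)*(-126) = -1*(-1/26)*(-126) = (1/26)*(-126) = -63/13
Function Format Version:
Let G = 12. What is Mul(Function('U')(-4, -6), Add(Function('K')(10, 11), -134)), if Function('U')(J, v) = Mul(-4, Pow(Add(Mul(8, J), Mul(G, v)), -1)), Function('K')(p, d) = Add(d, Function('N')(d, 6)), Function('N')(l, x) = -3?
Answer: Rational(-63, 13) ≈ -4.8462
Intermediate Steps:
Function('K')(p, d) = Add(-3, d) (Function('K')(p, d) = Add(d, -3) = Add(-3, d))
Function('U')(J, v) = Mul(-4, Pow(Add(Mul(8, J), Mul(12, v)), -1))
Mul(Function('U')(-4, -6), Add(Function('K')(10, 11), -134)) = Mul(Mul(-1, Pow(Add(Mul(2, -4), Mul(3, -6)), -1)), Add(Add(-3, 11), -134)) = Mul(Mul(-1, Pow(Add(-8, -18), -1)), Add(8, -134)) = Mul(Mul(-1, Pow(-26, -1)), -126) = Mul(Mul(-1, Rational(-1, 26)), -126) = Mul(Rational(1, 26), -126) = Rational(-63, 13)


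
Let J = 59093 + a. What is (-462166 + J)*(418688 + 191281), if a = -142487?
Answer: -332774687640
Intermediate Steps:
J = -83394 (J = 59093 - 142487 = -83394)
(-462166 + J)*(418688 + 191281) = (-462166 - 83394)*(418688 + 191281) = -545560*609969 = -332774687640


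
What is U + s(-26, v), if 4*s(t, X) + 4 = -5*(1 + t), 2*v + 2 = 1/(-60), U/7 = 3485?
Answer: 97701/4 ≈ 24425.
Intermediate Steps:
U = 24395 (U = 7*3485 = 24395)
v = -121/120 (v = -1 + (1/2)/(-60) = -1 + (1/2)*(-1/60) = -1 - 1/120 = -121/120 ≈ -1.0083)
s(t, X) = -9/4 - 5*t/4 (s(t, X) = -1 + (-5*(1 + t))/4 = -1 + (-5 - 5*t)/4 = -1 + (-5/4 - 5*t/4) = -9/4 - 5*t/4)
U + s(-26, v) = 24395 + (-9/4 - 5/4*(-26)) = 24395 + (-9/4 + 65/2) = 24395 + 121/4 = 97701/4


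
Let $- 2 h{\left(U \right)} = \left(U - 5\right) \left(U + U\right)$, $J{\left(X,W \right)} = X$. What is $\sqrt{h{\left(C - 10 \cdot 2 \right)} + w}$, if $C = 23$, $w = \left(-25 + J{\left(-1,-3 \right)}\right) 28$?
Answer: $19 i \sqrt{2} \approx 26.87 i$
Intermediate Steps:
$w = -728$ ($w = \left(-25 - 1\right) 28 = \left(-26\right) 28 = -728$)
$h{\left(U \right)} = - U \left(-5 + U\right)$ ($h{\left(U \right)} = - \frac{\left(U - 5\right) \left(U + U\right)}{2} = - \frac{\left(-5 + U\right) 2 U}{2} = - \frac{2 U \left(-5 + U\right)}{2} = - U \left(-5 + U\right)$)
$\sqrt{h{\left(C - 10 \cdot 2 \right)} + w} = \sqrt{\left(23 - 10 \cdot 2\right) \left(5 - \left(23 - 10 \cdot 2\right)\right) - 728} = \sqrt{\left(23 - 20\right) \left(5 - \left(23 - 20\right)\right) - 728} = \sqrt{3 \left(5 - 3\right) - 728} = \sqrt{3 \cdot 2 - 728} = \sqrt{6 - 728} = \sqrt{-722} = 19 i \sqrt{2}$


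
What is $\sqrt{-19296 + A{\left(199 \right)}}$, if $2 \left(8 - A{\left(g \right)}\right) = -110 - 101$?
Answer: $\frac{i \sqrt{76730}}{2} \approx 138.5 i$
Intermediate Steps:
$A{\left(g \right)} = \frac{227}{2}$ ($A{\left(g \right)} = 8 - \frac{-110 - 101}{2} = 8 - - \frac{211}{2} = 8 + \frac{211}{2} = \frac{227}{2}$)
$\sqrt{-19296 + A{\left(199 \right)}} = \sqrt{-19296 + \frac{227}{2}} = \sqrt{- \frac{38365}{2}} = \frac{i \sqrt{76730}}{2}$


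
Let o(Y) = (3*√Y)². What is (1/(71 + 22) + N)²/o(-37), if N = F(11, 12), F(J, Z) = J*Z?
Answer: -150724729/2880117 ≈ -52.333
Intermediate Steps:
o(Y) = 9*Y
N = 132 (N = 11*12 = 132)
(1/(71 + 22) + N)²/o(-37) = (1/(71 + 22) + 132)²/((9*(-37))) = (1/93 + 132)²/(-333) = (1/93 + 132)²*(-1/333) = (12277/93)²*(-1/333) = (150724729/8649)*(-1/333) = -150724729/2880117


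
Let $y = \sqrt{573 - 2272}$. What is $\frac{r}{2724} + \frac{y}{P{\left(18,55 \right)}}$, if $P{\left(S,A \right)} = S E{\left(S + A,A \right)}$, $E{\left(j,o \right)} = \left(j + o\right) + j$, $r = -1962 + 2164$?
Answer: $\frac{101}{1362} + \frac{i \sqrt{1699}}{3618} \approx 0.074156 + 0.011393 i$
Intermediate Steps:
$r = 202$
$E{\left(j,o \right)} = o + 2 j$
$P{\left(S,A \right)} = S \left(2 S + 3 A\right)$ ($P{\left(S,A \right)} = S \left(A + 2 \left(S + A\right)\right) = S \left(A + 2 \left(A + S\right)\right) = S \left(A + \left(2 A + 2 S\right)\right) = S \left(2 S + 3 A\right)$)
$y = i \sqrt{1699}$ ($y = \sqrt{-1699} = i \sqrt{1699} \approx 41.219 i$)
$\frac{r}{2724} + \frac{y}{P{\left(18,55 \right)}} = \frac{202}{2724} + \frac{i \sqrt{1699}}{18 \left(2 \cdot 18 + 3 \cdot 55\right)} = 202 \cdot \frac{1}{2724} + \frac{i \sqrt{1699}}{18 \left(36 + 165\right)} = \frac{101}{1362} + \frac{i \sqrt{1699}}{18 \cdot 201} = \frac{101}{1362} + \frac{i \sqrt{1699}}{3618}$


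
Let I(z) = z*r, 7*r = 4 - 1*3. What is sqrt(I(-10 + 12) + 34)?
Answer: 4*sqrt(105)/7 ≈ 5.8554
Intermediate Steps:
r = 1/7 (r = (4 - 1*3)/7 = (4 - 3)/7 = (1/7)*1 = 1/7 ≈ 0.14286)
I(z) = z/7 (I(z) = z*(1/7) = z/7)
sqrt(I(-10 + 12) + 34) = sqrt((-10 + 12)/7 + 34) = sqrt((1/7)*2 + 34) = sqrt(2/7 + 34) = sqrt(240/7) = 4*sqrt(105)/7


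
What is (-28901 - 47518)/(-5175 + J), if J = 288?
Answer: 8491/543 ≈ 15.637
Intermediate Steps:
(-28901 - 47518)/(-5175 + J) = (-28901 - 47518)/(-5175 + 288) = -76419/(-4887) = -76419*(-1/4887) = 8491/543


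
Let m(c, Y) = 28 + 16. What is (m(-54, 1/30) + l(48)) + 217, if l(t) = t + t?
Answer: 357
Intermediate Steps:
l(t) = 2*t
m(c, Y) = 44
(m(-54, 1/30) + l(48)) + 217 = (44 + 2*48) + 217 = (44 + 96) + 217 = 140 + 217 = 357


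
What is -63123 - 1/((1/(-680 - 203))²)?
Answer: -842812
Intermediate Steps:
-63123 - 1/((1/(-680 - 203))²) = -63123 - 1/((1/(-883))²) = -63123 - 1/((-1/883)²) = -63123 - 1/1/779689 = -63123 - 1*779689 = -63123 - 779689 = -842812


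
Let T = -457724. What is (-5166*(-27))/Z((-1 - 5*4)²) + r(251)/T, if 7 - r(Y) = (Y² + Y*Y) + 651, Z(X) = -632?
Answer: -7970527337/36160196 ≈ -220.42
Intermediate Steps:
r(Y) = -644 - 2*Y² (r(Y) = 7 - ((Y² + Y*Y) + 651) = 7 - ((Y² + Y²) + 651) = 7 - (2*Y² + 651) = 7 - (651 + 2*Y²) = 7 + (-651 - 2*Y²) = -644 - 2*Y²)
(-5166*(-27))/Z((-1 - 5*4)²) + r(251)/T = -5166*(-27)/(-632) + (-644 - 2*251²)/(-457724) = 139482*(-1/632) + (-644 - 2*63001)*(-1/457724) = -69741/316 + (-644 - 126002)*(-1/457724) = -69741/316 - 126646*(-1/457724) = -69741/316 + 63323/228862 = -7970527337/36160196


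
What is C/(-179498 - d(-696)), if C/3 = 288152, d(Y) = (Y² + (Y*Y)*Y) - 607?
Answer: 864456/336490229 ≈ 0.0025690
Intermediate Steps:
d(Y) = -607 + Y² + Y³ (d(Y) = (Y² + Y²*Y) - 607 = (Y² + Y³) - 607 = -607 + Y² + Y³)
C = 864456 (C = 3*288152 = 864456)
C/(-179498 - d(-696)) = 864456/(-179498 - (-607 + (-696)² + (-696)³)) = 864456/(-179498 - (-607 + 484416 - 337153536)) = 864456/(-179498 - 1*(-336669727)) = 864456/(-179498 + 336669727) = 864456/336490229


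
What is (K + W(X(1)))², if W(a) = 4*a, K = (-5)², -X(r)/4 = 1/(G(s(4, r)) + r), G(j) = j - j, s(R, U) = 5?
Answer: 81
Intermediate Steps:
G(j) = 0
X(r) = -4/r (X(r) = -4/(0 + r) = -4/r)
K = 25
(K + W(X(1)))² = (25 + 4*(-4/1))² = (25 + 4*(-4*1))² = (25 + 4*(-4))² = (25 - 16)² = 9² = 81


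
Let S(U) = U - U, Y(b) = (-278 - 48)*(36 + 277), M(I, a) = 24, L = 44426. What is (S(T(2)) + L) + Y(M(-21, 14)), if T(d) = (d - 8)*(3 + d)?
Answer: -57612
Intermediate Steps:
T(d) = (-8 + d)*(3 + d)
Y(b) = -102038 (Y(b) = -326*313 = -102038)
S(U) = 0
(S(T(2)) + L) + Y(M(-21, 14)) = (0 + 44426) - 102038 = 44426 - 102038 = -57612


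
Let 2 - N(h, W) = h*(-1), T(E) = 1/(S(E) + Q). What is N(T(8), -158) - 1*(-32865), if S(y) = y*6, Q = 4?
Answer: 1709085/52 ≈ 32867.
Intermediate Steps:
S(y) = 6*y
T(E) = 1/(4 + 6*E) (T(E) = 1/(6*E + 4) = 1/(4 + 6*E))
N(h, W) = 2 + h (N(h, W) = 2 - h*(-1) = 2 - (-1)*h = 2 + h)
N(T(8), -158) - 1*(-32865) = (2 + 1/(2*(2 + 3*8))) - 1*(-32865) = (2 + 1/(2*(2 + 24))) + 32865 = (2 + (1/2)/26) + 32865 = (2 + (1/2)*(1/26)) + 32865 = (2 + 1/52) + 32865 = 105/52 + 32865 = 1709085/52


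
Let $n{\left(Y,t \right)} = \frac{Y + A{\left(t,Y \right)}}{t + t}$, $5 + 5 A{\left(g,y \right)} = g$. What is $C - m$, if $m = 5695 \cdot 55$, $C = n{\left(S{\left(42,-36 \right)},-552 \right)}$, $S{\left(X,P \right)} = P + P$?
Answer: $- \frac{1729001083}{5520} \approx -3.1323 \cdot 10^{5}$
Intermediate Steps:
$A{\left(g,y \right)} = -1 + \frac{g}{5}$
$S{\left(X,P \right)} = 2 P$
$n{\left(Y,t \right)} = \frac{-1 + Y + \frac{t}{5}}{2 t}$ ($n{\left(Y,t \right)} = \frac{Y + \left(-1 + \frac{t}{5}\right)}{t + t} = \frac{-1 + Y + \frac{t}{5}}{2 t}$)
$C = \frac{917}{5520}$ ($C = \frac{-5 - 552 + 5 \cdot 2 \left(-36\right)}{10 \left(-552\right)} = \frac{1}{10} \left(- \frac{1}{552}\right) \left(-5 - 552 + 5 \left(-72\right)\right) = \frac{1}{10} \left(- \frac{1}{552}\right) \left(-5 - 552 - 360\right) = \frac{1}{10} \left(- \frac{1}{552}\right) \left(-917\right) = \frac{917}{5520} \approx 0.16612$)
$m = 313225$
$C - m = \frac{917}{5520} - 313225 = - \frac{1729001083}{5520}$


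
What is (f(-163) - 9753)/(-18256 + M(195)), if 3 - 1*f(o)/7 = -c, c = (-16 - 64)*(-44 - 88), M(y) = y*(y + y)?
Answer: 32094/28897 ≈ 1.1106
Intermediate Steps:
M(y) = 2*y² (M(y) = y*(2*y) = 2*y²)
c = 10560 (c = -80*(-132) = 10560)
f(o) = 73941 (f(o) = 21 - (-7)*10560 = 21 - 7*(-10560) = 21 + 73920 = 73941)
(f(-163) - 9753)/(-18256 + M(195)) = (73941 - 9753)/(-18256 + 2*195²) = 64188/(-18256 + 2*38025) = 64188/(-18256 + 76050) = 64188/57794 = 64188*(1/57794) = 32094/28897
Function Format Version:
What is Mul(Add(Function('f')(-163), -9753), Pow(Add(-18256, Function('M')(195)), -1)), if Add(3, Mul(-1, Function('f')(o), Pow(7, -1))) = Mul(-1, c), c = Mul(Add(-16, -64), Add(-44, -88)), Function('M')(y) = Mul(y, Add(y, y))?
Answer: Rational(32094, 28897) ≈ 1.1106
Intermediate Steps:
Function('M')(y) = Mul(2, Pow(y, 2)) (Function('M')(y) = Mul(y, Mul(2, y)) = Mul(2, Pow(y, 2)))
c = 10560 (c = Mul(-80, -132) = 10560)
Function('f')(o) = 73941 (Function('f')(o) = Add(21, Mul(-7, Mul(-1, 10560))) = Add(21, Mul(-7, -10560)) = Add(21, 73920) = 73941)
Mul(Add(Function('f')(-163), -9753), Pow(Add(-18256, Function('M')(195)), -1)) = Mul(Add(73941, -9753), Pow(Add(-18256, Mul(2, Pow(195, 2))), -1)) = Mul(64188, Pow(Add(-18256, Mul(2, 38025)), -1)) = Mul(64188, Pow(Add(-18256, 76050), -1)) = Mul(64188, Pow(57794, -1)) = Mul(64188, Rational(1, 57794)) = Rational(32094, 28897)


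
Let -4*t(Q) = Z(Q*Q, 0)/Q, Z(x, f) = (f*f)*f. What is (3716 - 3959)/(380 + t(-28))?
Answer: -243/380 ≈ -0.63947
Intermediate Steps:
Z(x, f) = f**3 (Z(x, f) = f**2*f = f**3)
t(Q) = 0 (t(Q) = -0**3/(4*Q) = -0/Q = -1/4*0 = 0)
(3716 - 3959)/(380 + t(-28)) = (3716 - 3959)/(380 + 0) = -243/380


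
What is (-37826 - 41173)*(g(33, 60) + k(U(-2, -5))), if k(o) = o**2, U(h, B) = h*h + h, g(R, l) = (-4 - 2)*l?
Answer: 28123644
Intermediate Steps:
g(R, l) = -6*l
U(h, B) = h + h**2 (U(h, B) = h**2 + h = h + h**2)
(-37826 - 41173)*(g(33, 60) + k(U(-2, -5))) = (-37826 - 41173)*(-6*60 + (-2*(1 - 2))**2) = -78999*(-360 + (-2*(-1))**2) = -78999*(-360 + 2**2) = -78999*(-360 + 4) = -78999*(-356) = 28123644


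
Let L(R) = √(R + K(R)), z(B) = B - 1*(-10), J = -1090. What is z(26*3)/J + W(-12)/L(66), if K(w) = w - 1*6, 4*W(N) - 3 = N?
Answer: -44/545 - 3*√14/56 ≈ -0.28118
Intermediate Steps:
W(N) = ¾ + N/4
K(w) = -6 + w (K(w) = w - 6 = -6 + w)
z(B) = 10 + B (z(B) = B + 10 = 10 + B)
L(R) = √(-6 + 2*R) (L(R) = √(R + (-6 + R)) = √(-6 + 2*R))
z(26*3)/J + W(-12)/L(66) = (10 + 26*3)/(-1090) + (¾ + (¼)*(-12))/(√(-6 + 2*66)) = (10 + 78)*(-1/1090) + (¾ - 3)/(√(-6 + 132)) = 88*(-1/1090) - 9*√14/42/4 = -44/545 - 9*√14/42/4 = -44/545 - 3*√14/56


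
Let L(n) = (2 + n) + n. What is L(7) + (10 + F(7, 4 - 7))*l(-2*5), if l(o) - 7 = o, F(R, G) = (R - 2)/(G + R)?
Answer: -71/4 ≈ -17.750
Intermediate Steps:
F(R, G) = (-2 + R)/(G + R)
l(o) = 7 + o
L(n) = 2 + 2*n
L(7) + (10 + F(7, 4 - 7))*l(-2*5) = (2 + 2*7) + (10 + (-2 + 7)/((4 - 7) + 7))*(7 - 2*5) = (2 + 14) + (10 + 5/(-3 + 7))*(7 - 10) = 16 + (10 + 5/4)*(-3) = 16 + (45/4)*(-3) = 16 - 135/4 = -71/4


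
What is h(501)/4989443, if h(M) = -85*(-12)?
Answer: 1020/4989443 ≈ 0.00020443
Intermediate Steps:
h(M) = 1020
h(501)/4989443 = 1020/4989443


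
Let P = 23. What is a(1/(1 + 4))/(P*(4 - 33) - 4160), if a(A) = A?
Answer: -1/24135 ≈ -4.1434e-5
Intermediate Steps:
a(1/(1 + 4))/(P*(4 - 33) - 4160) = 1/((23*(4 - 33) - 4160)*(1 + 4)) = 1/((23*(-29) - 4160)*5) = (1/5)/(-667 - 4160) = (1/5)/(-4827) = -1/4827*1/5 = -1/24135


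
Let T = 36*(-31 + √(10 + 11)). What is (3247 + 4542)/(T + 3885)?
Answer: 7189247/2546715 - 31156*√21/848905 ≈ 2.6548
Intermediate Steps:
T = -1116 + 36*√21 (T = 36*(-31 + √21) = -1116 + 36*√21 ≈ -951.03)
(3247 + 4542)/(T + 3885) = (3247 + 4542)/((-1116 + 36*√21) + 3885) = 7789/(2769 + 36*√21)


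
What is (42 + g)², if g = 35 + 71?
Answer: 21904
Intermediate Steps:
g = 106
(42 + g)² = (42 + 106)² = 148² = 21904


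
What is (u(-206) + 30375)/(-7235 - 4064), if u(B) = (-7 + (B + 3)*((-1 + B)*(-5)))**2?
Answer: -44147082919/11299 ≈ -3.9072e+6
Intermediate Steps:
u(B) = (-7 + (3 + B)*(5 - 5*B))**2
(u(-206) + 30375)/(-7235 - 4064) = ((-8 + 5*(-206)**2 + 10*(-206))**2 + 30375)/(-7235 - 4064) = ((-8 + 5*42436 - 2060)**2 + 30375)/(-11299) = ((-8 + 212180 - 2060)**2 + 30375)*(-1/11299) = (210112**2 + 30375)*(-1/11299) = (44147052544 + 30375)*(-1/11299) = 44147082919*(-1/11299) = -44147082919/11299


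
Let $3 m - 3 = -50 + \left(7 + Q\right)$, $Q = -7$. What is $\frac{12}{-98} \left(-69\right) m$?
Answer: $- \frac{6486}{49} \approx -132.37$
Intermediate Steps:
$m = - \frac{47}{3}$ ($m = 1 + \frac{-50 + \left(7 - 7\right)}{3} = 1 + \frac{-50 + 0}{3} = 1 + \frac{1}{3} \left(-50\right) = 1 - \frac{50}{3} = - \frac{47}{3} \approx -15.667$)
$\frac{12}{-98} \left(-69\right) m = \frac{12}{-98} \left(-69\right) \left(- \frac{47}{3}\right) = 12 \left(- \frac{1}{98}\right) \left(-69\right) \left(- \frac{47}{3}\right) = \left(- \frac{6}{49}\right) \left(-69\right) \left(- \frac{47}{3}\right) = \frac{414}{49} \left(- \frac{47}{3}\right) = - \frac{6486}{49}$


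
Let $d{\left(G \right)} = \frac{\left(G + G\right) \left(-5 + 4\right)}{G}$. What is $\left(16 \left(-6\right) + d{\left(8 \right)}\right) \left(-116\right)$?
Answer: $11368$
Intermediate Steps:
$d{\left(G \right)} = -2$ ($d{\left(G \right)} = \frac{2 G \left(-1\right)}{G} = \frac{\left(-2\right) G}{G} = -2$)
$\left(16 \left(-6\right) + d{\left(8 \right)}\right) \left(-116\right) = \left(16 \left(-6\right) - 2\right) \left(-116\right) = \left(-96 - 2\right) \left(-116\right) = \left(-98\right) \left(-116\right) = 11368$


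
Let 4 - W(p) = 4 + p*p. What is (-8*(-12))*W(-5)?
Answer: -2400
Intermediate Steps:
W(p) = -p**2 (W(p) = 4 - (4 + p*p) = 4 - (4 + p**2) = 4 + (-4 - p**2) = -p**2)
(-8*(-12))*W(-5) = (-8*(-12))*(-1*(-5)**2) = 96*(-1*25) = 96*(-25) = -2400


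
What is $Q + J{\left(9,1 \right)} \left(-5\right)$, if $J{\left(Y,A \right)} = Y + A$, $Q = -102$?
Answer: $-152$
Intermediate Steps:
$J{\left(Y,A \right)} = A + Y$
$Q + J{\left(9,1 \right)} \left(-5\right) = -102 + \left(1 + 9\right) \left(-5\right) = -102 + 10 \left(-5\right) = -102 - 50 = -152$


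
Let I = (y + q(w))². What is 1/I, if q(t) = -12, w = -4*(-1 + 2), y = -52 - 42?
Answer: 1/11236 ≈ 8.9000e-5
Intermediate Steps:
y = -94
w = -4 (w = -4*1 = -4)
I = 11236 (I = (-94 - 12)² = (-106)² = 11236)
1/I = 1/11236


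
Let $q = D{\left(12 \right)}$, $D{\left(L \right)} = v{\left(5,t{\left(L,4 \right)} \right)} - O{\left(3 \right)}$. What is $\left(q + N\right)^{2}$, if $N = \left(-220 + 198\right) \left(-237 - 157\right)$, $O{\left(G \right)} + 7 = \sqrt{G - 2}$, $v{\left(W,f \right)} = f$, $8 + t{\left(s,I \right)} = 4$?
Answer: $75168900$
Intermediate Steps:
$t{\left(s,I \right)} = -4$ ($t{\left(s,I \right)} = -8 + 4 = -4$)
$O{\left(G \right)} = -7 + \sqrt{-2 + G}$ ($O{\left(G \right)} = -7 + \sqrt{G - 2} = -7 + \sqrt{-2 + G}$)
$N = 8668$ ($N = \left(-22\right) \left(-394\right) = 8668$)
$D{\left(L \right)} = 2$ ($D{\left(L \right)} = -4 - \left(-7 + \sqrt{-2 + 3}\right) = -4 - \left(-7 + \sqrt{1}\right) = -4 - \left(-7 + 1\right) = -4 - -6 = -4 + 6 = 2$)
$q = 2$
$\left(q + N\right)^{2} = \left(2 + 8668\right)^{2} = 8670^{2} = 75168900$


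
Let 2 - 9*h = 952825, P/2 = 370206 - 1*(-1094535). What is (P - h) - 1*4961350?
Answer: -17333989/9 ≈ -1.9260e+6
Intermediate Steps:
P = 2929482 (P = 2*(370206 - 1*(-1094535)) = 2*(370206 + 1094535) = 2*1464741 = 2929482)
h = -952823/9 (h = 2/9 - ⅑*952825 = 2/9 - 952825/9 = -952823/9 ≈ -1.0587e+5)
(P - h) - 1*4961350 = (2929482 - 1*(-952823/9)) - 1*4961350 = (2929482 + 952823/9) - 4961350 = 27318161/9 - 4961350 = -17333989/9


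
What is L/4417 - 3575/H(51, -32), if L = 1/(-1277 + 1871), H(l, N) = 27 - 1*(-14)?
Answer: -9379720309/107571618 ≈ -87.195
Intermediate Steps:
H(l, N) = 41 (H(l, N) = 27 + 14 = 41)
L = 1/594 ≈ 0.0016835
L/4417 - 3575/H(51, -32) = (1/594)/4417 - 3575/41 = (1/594)*(1/4417) - 3575*1/41 = 1/2623698 - 3575/41 = -9379720309/107571618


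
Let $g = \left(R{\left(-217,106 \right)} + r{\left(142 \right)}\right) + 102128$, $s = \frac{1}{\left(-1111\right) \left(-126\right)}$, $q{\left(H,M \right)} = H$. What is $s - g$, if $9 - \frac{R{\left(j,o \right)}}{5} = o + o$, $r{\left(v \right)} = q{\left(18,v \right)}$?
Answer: $- \frac{14156924165}{139986} \approx -1.0113 \cdot 10^{5}$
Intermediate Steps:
$r{\left(v \right)} = 18$
$R{\left(j,o \right)} = 45 - 10 o$ ($R{\left(j,o \right)} = 45 - 5 \left(o + o\right) = 45 - 5 \cdot 2 o = 45 - 10 o$)
$s = \frac{1}{139986} \approx 7.1436 \cdot 10^{-6}$
$g = 101131$ ($g = \left(\left(45 - 1060\right) + 18\right) + 102128 = \left(-1015 + 18\right) + 102128 = -997 + 102128 = 101131$)
$s - g = \frac{1}{139986} - 101131 = - \frac{14156924165}{139986}$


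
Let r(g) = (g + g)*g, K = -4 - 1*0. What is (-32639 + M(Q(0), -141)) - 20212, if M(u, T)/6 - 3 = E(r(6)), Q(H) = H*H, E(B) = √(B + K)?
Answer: -52833 + 12*√17 ≈ -52784.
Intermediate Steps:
K = -4 (K = -4 + 0 = -4)
r(g) = 2*g² (r(g) = (2*g)*g = 2*g²)
E(B) = √(-4 + B) (E(B) = √(B - 4) = √(-4 + B))
Q(H) = H²
M(u, T) = 18 + 12*√17 (M(u, T) = 18 + 6*√(-4 + 2*6²) = 18 + 6*√(-4 + 2*36) = 18 + 6*√(-4 + 72) = 18 + 6*√68 = 18 + 6*(2*√17) = 18 + 12*√17)
(-32639 + M(Q(0), -141)) - 20212 = (-32639 + (18 + 12*√17)) - 20212 = (-32621 + 12*√17) - 20212 = -52833 + 12*√17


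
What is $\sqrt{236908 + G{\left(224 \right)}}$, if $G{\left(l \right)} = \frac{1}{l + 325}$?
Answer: $\frac{\sqrt{7933812073}}{183} \approx 486.73$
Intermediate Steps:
$G{\left(l \right)} = \frac{1}{325 + l}$
$\sqrt{236908 + G{\left(224 \right)}} = \sqrt{236908 + \frac{1}{325 + 224}} = \sqrt{236908 + \frac{1}{549}} = \sqrt{\frac{130062493}{549}} = \frac{\sqrt{7933812073}}{183}$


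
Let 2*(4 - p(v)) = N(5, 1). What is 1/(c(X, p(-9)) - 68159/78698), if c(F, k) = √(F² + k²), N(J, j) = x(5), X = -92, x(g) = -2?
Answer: 412613614/4043916650575 + 6193375204*√8489/52570916457475 ≈ 0.010957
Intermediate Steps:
N(J, j) = -2
p(v) = 5 (p(v) = 4 - ½*(-2) = 4 + 1 = 5)
1/(c(X, p(-9)) - 68159/78698) = 1/(√((-92)² + 5²) - 68159/78698) = 1/(√(8464 + 25) - 68159*1/78698) = 1/(√8489 - 68159/78698) = 1/(-68159/78698 + √8489)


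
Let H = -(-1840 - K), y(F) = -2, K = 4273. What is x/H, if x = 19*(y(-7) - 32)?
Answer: -646/6113 ≈ -0.10568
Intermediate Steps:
x = -646 (x = 19*(-2 - 32) = 19*(-34) = -646)
H = 6113 (H = -(-1840 - 1*4273) = -(-1840 - 4273) = -1*(-6113) = 6113)
x/H = -646/6113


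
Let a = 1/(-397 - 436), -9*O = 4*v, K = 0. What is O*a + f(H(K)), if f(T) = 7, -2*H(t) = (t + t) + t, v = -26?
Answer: 52375/7497 ≈ 6.9861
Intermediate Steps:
H(t) = -3*t/2 (H(t) = -((t + t) + t)/2 = -(2*t + t)/2 = -3*t/2)
O = 104/9 (O = -4*(-26)/9 = -1/9*(-104) = 104/9 ≈ 11.556)
a = -1/833 (a = 1/(-833) = -1/833 ≈ -0.0012005)
O*a + f(H(K)) = (104/9)*(-1/833) + 7 = -104/7497 + 7 = 52375/7497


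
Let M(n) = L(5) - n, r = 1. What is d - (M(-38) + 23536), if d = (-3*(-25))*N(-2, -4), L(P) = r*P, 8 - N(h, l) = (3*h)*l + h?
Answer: -24629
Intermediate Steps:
N(h, l) = 8 - h - 3*h*l (N(h, l) = 8 - ((3*h)*l + h) = 8 - (3*h*l + h) = 8 - (h + 3*h*l) = 8 + (-h - 3*h*l) = 8 - h - 3*h*l)
L(P) = P (L(P) = 1*P = P)
d = -1050 (d = (-3*(-25))*(8 - 1*(-2) - 3*(-2)*(-4)) = 75*(8 + 2 - 24) = 75*(-14) = -1050)
M(n) = 5 - n
d - (M(-38) + 23536) = -1050 - ((5 - 1*(-38)) + 23536) = -1050 - ((5 + 38) + 23536) = -1050 - (43 + 23536) = -1050 - 1*23579 = -1050 - 23579 = -24629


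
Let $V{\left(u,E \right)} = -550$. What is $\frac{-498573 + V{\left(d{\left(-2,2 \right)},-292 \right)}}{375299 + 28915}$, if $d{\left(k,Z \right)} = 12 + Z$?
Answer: $- \frac{499123}{404214} \approx -1.2348$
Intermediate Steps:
$\frac{-498573 + V{\left(d{\left(-2,2 \right)},-292 \right)}}{375299 + 28915} = \frac{-498573 - 550}{375299 + 28915} = - \frac{499123}{404214}$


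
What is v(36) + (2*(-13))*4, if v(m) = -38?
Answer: -142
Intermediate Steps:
v(36) + (2*(-13))*4 = -38 + (2*(-13))*4 = -38 - 26*4 = -38 - 104 = -142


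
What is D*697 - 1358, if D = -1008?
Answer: -703934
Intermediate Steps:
D*697 - 1358 = -1008*697 - 1358 = -702576 - 1358 = -703934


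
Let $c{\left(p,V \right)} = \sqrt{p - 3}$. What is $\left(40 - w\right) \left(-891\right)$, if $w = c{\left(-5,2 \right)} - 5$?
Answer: $-40095 + 1782 i \sqrt{2} \approx -40095.0 + 2520.1 i$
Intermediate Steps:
$c{\left(p,V \right)} = \sqrt{-3 + p}$
$w = -5 + 2 i \sqrt{2}$ ($w = \sqrt{-3 - 5} - 5 = \sqrt{-8} - 5 = 2 i \sqrt{2} - 5 = -5 + 2 i \sqrt{2} \approx -5.0 + 2.8284 i$)
$\left(40 - w\right) \left(-891\right) = \left(40 - \left(-5 + 2 i \sqrt{2}\right)\right) \left(-891\right) = \left(40 + \left(5 - 2 i \sqrt{2}\right)\right) \left(-891\right) = \left(45 - 2 i \sqrt{2}\right) \left(-891\right) = -40095 + 1782 i \sqrt{2}$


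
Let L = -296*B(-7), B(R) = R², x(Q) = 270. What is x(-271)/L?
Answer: -135/7252 ≈ -0.018616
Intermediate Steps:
L = -14504 (L = -296*(-7)² = -296*49 = -14504)
x(-271)/L = 270/(-14504) = 270*(-1/14504) = -135/7252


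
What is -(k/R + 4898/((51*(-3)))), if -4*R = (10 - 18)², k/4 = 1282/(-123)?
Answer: 368945/12546 ≈ 29.407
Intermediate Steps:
k = -5128/123 (k = 4*(1282/(-123)) = 4*(1282*(-1/123)) = 4*(-1282/123) = -5128/123 ≈ -41.691)
R = -16 (R = -(10 - 18)²/4 = -¼*(-8)² = -¼*64 = -16)
-(k/R + 4898/((51*(-3)))) = -(-5128/123/(-16) + 4898/((51*(-3)))) = -(-5128/123*(-1/16) + 4898/(-153)) = -(641/246 + 4898*(-1/153)) = -(641/246 - 4898/153) = -1*(-368945/12546) = 368945/12546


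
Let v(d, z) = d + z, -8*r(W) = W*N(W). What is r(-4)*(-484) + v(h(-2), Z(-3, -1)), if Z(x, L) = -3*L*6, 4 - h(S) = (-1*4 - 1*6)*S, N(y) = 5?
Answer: -1208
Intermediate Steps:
r(W) = -5*W/8 (r(W) = -W*5/8 = -5*W/8)
h(S) = 4 + 10*S (h(S) = 4 - (-1*4 - 1*6)*S = 4 - (-4 - 6)*S = 4 - (-10)*S = 4 + 10*S)
Z(x, L) = -18*L
r(-4)*(-484) + v(h(-2), Z(-3, -1)) = -5/8*(-4)*(-484) + ((4 + 10*(-2)) - 18*(-1)) = (5/2)*(-484) + ((4 - 20) + 18) = -1210 + (-16 + 18) = -1210 + 2 = -1208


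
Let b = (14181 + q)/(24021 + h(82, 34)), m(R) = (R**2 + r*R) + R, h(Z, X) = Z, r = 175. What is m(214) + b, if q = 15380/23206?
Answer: 23341181466973/279667109 ≈ 83461.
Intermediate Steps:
q = 7690/11603 (q = 15380*(1/23206) = 7690/11603 ≈ 0.66276)
m(R) = R**2 + 176*R (m(R) = (R**2 + 175*R) + R = R**2 + 176*R)
b = 164549833/279667109 (b = (14181 + 7690/11603)/(24021 + 82) = (164549833/11603)/24103 = (164549833/11603)*(1/24103) = 164549833/279667109 ≈ 0.58838)
m(214) + b = 214*(176 + 214) + 164549833/279667109 = 214*390 + 164549833/279667109 = 83460 + 164549833/279667109 = 23341181466973/279667109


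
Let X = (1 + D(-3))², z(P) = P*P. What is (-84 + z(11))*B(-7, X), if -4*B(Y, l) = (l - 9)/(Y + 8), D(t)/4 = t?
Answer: -1036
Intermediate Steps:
z(P) = P²
D(t) = 4*t
X = 121 (X = (1 + 4*(-3))² = (1 - 12)² = (-11)² = 121)
B(Y, l) = -(-9 + l)/(4*(8 + Y)) (B(Y, l) = -(l - 9)/(4*(Y + 8)) = -(-9 + l)/(4*(8 + Y)))
(-84 + z(11))*B(-7, X) = (-84 + 11²)*((9 - 1*121)/(4*(8 - 7))) = (-84 + 121)*((¼)*(9 - 121)/1) = 37*((¼)*1*(-112)) = 37*(-28) = -1036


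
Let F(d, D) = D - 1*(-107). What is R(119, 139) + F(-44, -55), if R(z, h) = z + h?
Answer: 310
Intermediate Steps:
R(z, h) = h + z
F(d, D) = 107 + D (F(d, D) = D + 107 = 107 + D)
R(119, 139) + F(-44, -55) = (139 + 119) + (107 - 55) = 258 + 52 = 310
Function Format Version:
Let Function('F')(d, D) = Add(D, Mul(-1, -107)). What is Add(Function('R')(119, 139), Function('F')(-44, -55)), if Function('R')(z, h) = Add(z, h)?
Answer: 310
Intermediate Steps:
Function('R')(z, h) = Add(h, z)
Function('F')(d, D) = Add(107, D) (Function('F')(d, D) = Add(D, 107) = Add(107, D))
Add(Function('R')(119, 139), Function('F')(-44, -55)) = Add(Add(139, 119), Add(107, -55)) = Add(258, 52) = 310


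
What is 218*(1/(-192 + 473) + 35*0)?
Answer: 218/281 ≈ 0.77580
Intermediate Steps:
218*(1/(-192 + 473) + 35*0) = 218*(1/281 + 0) = 218*(1/281) = 218/281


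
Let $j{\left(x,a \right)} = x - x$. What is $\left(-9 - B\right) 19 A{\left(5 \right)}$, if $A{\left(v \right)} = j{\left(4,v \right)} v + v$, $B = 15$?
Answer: $-2280$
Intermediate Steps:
$j{\left(x,a \right)} = 0$
$A{\left(v \right)} = v$ ($A{\left(v \right)} = 0 v + v = 0 + v = v$)
$\left(-9 - B\right) 19 A{\left(5 \right)} = \left(-9 - 15\right) 19 \cdot 5 = \left(-24\right) 19 \cdot 5 = \left(-456\right) 5 = -2280$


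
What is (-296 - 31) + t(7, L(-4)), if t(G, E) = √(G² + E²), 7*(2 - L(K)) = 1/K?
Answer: -327 + √41665/28 ≈ -319.71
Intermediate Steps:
L(K) = 2 - 1/(7*K)
t(G, E) = √(E² + G²)
(-296 - 31) + t(7, L(-4)) = (-296 - 31) + √((2 - ⅐/(-4))² + 7²) = -327 + √((2 - ⅐*(-¼))² + 49) = -327 + √((2 + 1/28)² + 49) = -327 + √((57/28)² + 49) = -327 + √(3249/784 + 49) = -327 + √(41665/784) = -327 + √41665/28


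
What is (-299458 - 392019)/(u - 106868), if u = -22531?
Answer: 691477/129399 ≈ 5.3438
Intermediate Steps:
(-299458 - 392019)/(u - 106868) = (-299458 - 392019)/(-22531 - 106868) = -691477/(-129399) = -691477*(-1/129399) = 691477/129399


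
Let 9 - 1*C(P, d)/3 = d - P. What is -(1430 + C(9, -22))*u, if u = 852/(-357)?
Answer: 440200/119 ≈ 3699.2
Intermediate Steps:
C(P, d) = 27 - 3*d + 3*P (C(P, d) = 27 - 3*(d - P) = 27 + (-3*d + 3*P) = 27 - 3*d + 3*P)
u = -284/119 (u = 852*(-1/357) = -284/119 ≈ -2.3866)
-(1430 + C(9, -22))*u = -(1430 + (27 - 3*(-22) + 3*9))*(-284)/119 = -(1430 + (27 + 66 + 27))*(-284)/119 = -(1430 + 120)*(-284)/119 = -1550*(-284)/119 = -1*(-440200/119) = 440200/119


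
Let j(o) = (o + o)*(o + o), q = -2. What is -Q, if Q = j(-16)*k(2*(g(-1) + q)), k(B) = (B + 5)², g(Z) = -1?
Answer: -1024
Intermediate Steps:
k(B) = (5 + B)²
j(o) = 4*o² (j(o) = (2*o)*(2*o) = 4*o²)
Q = 1024 (Q = (4*(-16)²)*(5 + 2*(-1 - 2))² = (4*256)*(5 + 2*(-3))² = 1024*(5 - 6)² = 1024*(-1)² = 1024*1 = 1024)
-Q = -1*1024 = -1024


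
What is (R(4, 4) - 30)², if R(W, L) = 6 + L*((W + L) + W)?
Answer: 576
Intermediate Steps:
R(W, L) = 6 + L*(L + 2*W) (R(W, L) = 6 + L*((L + W) + W) = 6 + L*(L + 2*W))
(R(4, 4) - 30)² = ((6 + 4² + 2*4*4) - 30)² = ((6 + 16 + 32) - 30)² = (54 - 30)² = 24² = 576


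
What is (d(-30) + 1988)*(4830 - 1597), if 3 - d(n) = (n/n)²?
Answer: 6433670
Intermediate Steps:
d(n) = 2 (d(n) = 3 - (n/n)² = 3 - 1*1² = 3 - 1*1 = 3 - 1 = 2)
(d(-30) + 1988)*(4830 - 1597) = (2 + 1988)*(4830 - 1597) = 1990*3233 = 6433670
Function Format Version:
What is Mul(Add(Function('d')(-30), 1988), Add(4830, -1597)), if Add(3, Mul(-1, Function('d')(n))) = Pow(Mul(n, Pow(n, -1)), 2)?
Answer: 6433670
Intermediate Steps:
Function('d')(n) = 2 (Function('d')(n) = Add(3, Mul(-1, Pow(Mul(n, Pow(n, -1)), 2))) = Add(3, Mul(-1, Pow(1, 2))) = Add(3, Mul(-1, 1)) = Add(3, -1) = 2)
Mul(Add(Function('d')(-30), 1988), Add(4830, -1597)) = Mul(Add(2, 1988), Add(4830, -1597)) = Mul(1990, 3233) = 6433670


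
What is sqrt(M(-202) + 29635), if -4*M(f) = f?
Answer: sqrt(118742)/2 ≈ 172.29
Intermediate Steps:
M(f) = -f/4
sqrt(M(-202) + 29635) = sqrt(-1/4*(-202) + 29635) = sqrt(101/2 + 29635) = sqrt(59371/2) = sqrt(118742)/2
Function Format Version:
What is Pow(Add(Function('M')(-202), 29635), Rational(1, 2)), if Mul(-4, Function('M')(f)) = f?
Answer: Mul(Rational(1, 2), Pow(118742, Rational(1, 2))) ≈ 172.29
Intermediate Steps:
Function('M')(f) = Mul(Rational(-1, 4), f)
Pow(Add(Function('M')(-202), 29635), Rational(1, 2)) = Pow(Add(Mul(Rational(-1, 4), -202), 29635), Rational(1, 2)) = Pow(Add(Rational(101, 2), 29635), Rational(1, 2)) = Pow(Rational(59371, 2), Rational(1, 2)) = Mul(Rational(1, 2), Pow(118742, Rational(1, 2)))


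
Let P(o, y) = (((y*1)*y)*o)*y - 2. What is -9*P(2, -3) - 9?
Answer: 495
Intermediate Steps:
P(o, y) = -2 + o*y³ (P(o, y) = ((y*y)*o)*y - 2 = (y²*o)*y - 2 = (o*y²)*y - 2 = o*y³ - 2 = -2 + o*y³)
-9*P(2, -3) - 9 = -9*(-2 + 2*(-3)³) - 9 = -9*(-2 + 2*(-27)) - 9 = -9*(-2 - 54) - 9 = -9*(-56) - 9 = 504 - 9 = 495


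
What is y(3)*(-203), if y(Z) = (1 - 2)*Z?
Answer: 609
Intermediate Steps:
y(Z) = -Z
y(3)*(-203) = -1*3*(-203) = -3*(-203) = 609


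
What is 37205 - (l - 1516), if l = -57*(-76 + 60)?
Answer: 37809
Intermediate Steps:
l = 912 (l = -57*(-16) = 912)
37205 - (l - 1516) = 37205 - (912 - 1516) = 37205 - 1*(-604) = 37205 + 604 = 37809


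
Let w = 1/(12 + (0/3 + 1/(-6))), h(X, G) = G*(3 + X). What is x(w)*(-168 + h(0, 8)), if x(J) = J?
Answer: -864/71 ≈ -12.169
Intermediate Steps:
w = 6/71 (w = 1/(12 + (0*(⅓) + 1*(-⅙))) = 1/(12 + (0 - ⅙)) = 1/(12 - ⅙) = 1/(71/6) = 6/71 ≈ 0.084507)
x(w)*(-168 + h(0, 8)) = 6*(-168 + 8*(3 + 0))/71 = 6*(-168 + 8*3)/71 = 6*(-168 + 24)/71 = (6/71)*(-144) = -864/71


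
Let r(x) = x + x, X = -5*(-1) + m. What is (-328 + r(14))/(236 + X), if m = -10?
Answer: -100/77 ≈ -1.2987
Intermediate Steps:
X = -5 (X = -5*(-1) - 10 = 5 - 10 = -5)
r(x) = 2*x
(-328 + r(14))/(236 + X) = (-328 + 2*14)/(236 - 5) = (-328 + 28)/231 = -300*1/231 = -100/77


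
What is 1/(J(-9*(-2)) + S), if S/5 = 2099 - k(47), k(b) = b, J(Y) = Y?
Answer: 1/10278 ≈ 9.7295e-5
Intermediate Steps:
S = 10260 (S = 5*(2099 - 1*47) = 5*(2099 - 47) = 5*2052 = 10260)
1/(J(-9*(-2)) + S) = 1/(-9*(-2) + 10260) = 1/(18 + 10260) = 1/10278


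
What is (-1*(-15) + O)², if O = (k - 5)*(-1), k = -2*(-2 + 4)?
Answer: 576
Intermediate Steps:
k = -4 (k = -2*2 = -4)
O = 9 (O = (-4 - 5)*(-1) = -9*(-1) = 9)
(-1*(-15) + O)² = (-1*(-15) + 9)² = (15 + 9)² = 24² = 576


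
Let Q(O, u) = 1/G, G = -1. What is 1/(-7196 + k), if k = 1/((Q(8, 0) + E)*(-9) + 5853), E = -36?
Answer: -6186/44514455 ≈ -0.00013897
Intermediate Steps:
Q(O, u) = -1 (Q(O, u) = 1/(-1) = -1)
k = 1/6186 (k = 1/((-1 - 36)*(-9) + 5853) = 1/(-37*(-9) + 5853) = 1/(333 + 5853) = 1/6186 ≈ 0.00016166)
1/(-7196 + k) = 1/(-7196 + 1/6186) = 1/(-44514455/6186) = -6186/44514455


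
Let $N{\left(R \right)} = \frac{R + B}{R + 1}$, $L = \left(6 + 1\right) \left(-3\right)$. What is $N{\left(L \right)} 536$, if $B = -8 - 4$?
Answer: $\frac{4422}{5} \approx 884.4$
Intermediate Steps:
$B = -12$
$L = -21$ ($L = 7 \left(-3\right) = -21$)
$N{\left(R \right)} = \frac{-12 + R}{1 + R}$ ($N{\left(R \right)} = \frac{R - 12}{R + 1} = \frac{-12 + R}{1 + R}$)
$N{\left(L \right)} 536 = \frac{-12 - 21}{1 - 21} \cdot 536 = \frac{1}{-20} \left(-33\right) 536 = \left(- \frac{1}{20}\right) \left(-33\right) 536 = \frac{33}{20} \cdot 536 = \frac{4422}{5}$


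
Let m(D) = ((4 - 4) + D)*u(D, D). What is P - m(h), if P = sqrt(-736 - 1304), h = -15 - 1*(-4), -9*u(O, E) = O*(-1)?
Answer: -121/9 + 2*I*sqrt(510) ≈ -13.444 + 45.166*I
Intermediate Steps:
u(O, E) = O/9 (u(O, E) = -O*(-1)/9 = -(-1)*O/9 = O/9)
h = -11 (h = -15 + 4 = -11)
m(D) = D**2/9 (m(D) = ((4 - 4) + D)*(D/9) = (0 + D)*(D/9) = D*(D/9) = D**2/9)
P = 2*I*sqrt(510) (P = sqrt(-2040) = 2*I*sqrt(510) ≈ 45.166*I)
P - m(h) = 2*I*sqrt(510) - (-11)**2/9 = 2*I*sqrt(510) - 121/9 = -121/9 + 2*I*sqrt(510)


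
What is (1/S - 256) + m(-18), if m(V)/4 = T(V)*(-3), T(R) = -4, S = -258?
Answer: -53665/258 ≈ -208.00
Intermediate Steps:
m(V) = 48 (m(V) = 4*(-4*(-3)) = 4*12 = 48)
(1/S - 256) + m(-18) = (1/(-258) - 256) + 48 = (-1/258 - 256) + 48 = -66049/258 + 48 = -53665/258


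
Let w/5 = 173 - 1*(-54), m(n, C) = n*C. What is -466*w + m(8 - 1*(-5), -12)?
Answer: -529066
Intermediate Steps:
m(n, C) = C*n
w = 1135 (w = 5*(173 - 1*(-54)) = 5*(173 + 54) = 5*227 = 1135)
-466*w + m(8 - 1*(-5), -12) = -466*1135 - 12*(8 - 1*(-5)) = -528910 - 12*(8 + 5) = -528910 - 12*13 = -528910 - 156 = -529066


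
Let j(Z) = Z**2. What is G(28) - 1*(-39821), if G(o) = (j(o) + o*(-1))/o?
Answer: 39848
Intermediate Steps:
G(o) = (o**2 - o)/o (G(o) = (o**2 + o*(-1))/o = (o**2 - o)/o)
G(28) - 1*(-39821) = (-1 + 28) - 1*(-39821) = 27 + 39821 = 39848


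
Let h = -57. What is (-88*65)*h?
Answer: 326040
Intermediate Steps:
(-88*65)*h = -88*65*(-57) = -5720*(-57) = 326040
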